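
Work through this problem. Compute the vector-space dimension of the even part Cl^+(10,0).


Even subalgebra dimension = 2^(n-1)
n = 10 + 0 = 10
2^(10 - 1) = 2^9 = 512
Verification: sum of C(10,k) for even k = 1 + 45 + 210 + 210 + 45 + 1 = 512
Result = 512


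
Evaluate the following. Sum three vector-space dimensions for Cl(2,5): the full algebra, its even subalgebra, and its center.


n = 2 + 5 = 7
Total dim = 2^7 = 128
Even subalgebra dim = 2^6 = 64
n is odd, so center dim = 2
Sum = 128 + 64 + 2 = 194


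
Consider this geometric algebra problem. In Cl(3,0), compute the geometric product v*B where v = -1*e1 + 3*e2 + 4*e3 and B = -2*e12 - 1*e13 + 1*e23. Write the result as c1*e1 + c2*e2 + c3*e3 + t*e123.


vB has grade-1 (vector) and grade-3 (trivector) parts: vB = (v _| B) + (v ^ B).
Vector part <vB>_1:
  e1: -v2*b12 - v3*b13 = -(3)*(-2) - (4)*(-1) = 10
  e2: v1*b12 - v3*b23 = (-1)*(-2) - (4)*(1) = -2
  e3: v1*b13 + v2*b23 = (-1)*(-1) + (3)*(1) = 4
Trivector part <vB>_3:
  e123: v1*b23 - v2*b13 + v3*b12 = (-1)*(1) - (3)*(-1) + (4)*(-2) = -6
vB = 10*e1 - 2*e2 + 4*e3 - 6*e123


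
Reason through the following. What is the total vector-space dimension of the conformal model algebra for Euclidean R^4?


The conformal model of R^4 uses Cl(5,1): the 4 Euclidean generators plus two extra orthogonal generators e+ (e+^2 = +1) and e- (e-^2 = -1), from which the null vectors e0, einf are built.
Number of generators m = 4 + 2 = 6.
dim Cl(p,q) = 2^m = 2^6 = 64


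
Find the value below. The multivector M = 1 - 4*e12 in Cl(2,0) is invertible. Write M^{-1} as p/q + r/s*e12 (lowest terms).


M = 1 - 4*e12, where e12^2 = -1.
Since M commutes with its reverse ~M = a - b*e12, M * ~M = a^2 - b^2*e12^2 = a^2 + b^2.
So M^{-1} = ~M / (a^2 + b^2) = (a - b*e12)/(a^2 + b^2).
a^2 + b^2 = 1 + 16 = 17
Scalar part = 1/17 = 1/17
Bivector coeff = 4/17 = 4/17
M^{-1} = 1/17 + 4/17*e12


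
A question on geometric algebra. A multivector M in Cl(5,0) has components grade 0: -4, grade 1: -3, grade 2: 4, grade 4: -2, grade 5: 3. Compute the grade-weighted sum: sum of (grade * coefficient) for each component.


Grade-weighted sum = sum of grade_k * coefficient_k
0*(-4) = 0
1*(-3) = -3
2*4 = 8
4*(-2) = -8
5*3 = 15
Total = 0 + (-3) + 8 + (-8) + 15 = 12


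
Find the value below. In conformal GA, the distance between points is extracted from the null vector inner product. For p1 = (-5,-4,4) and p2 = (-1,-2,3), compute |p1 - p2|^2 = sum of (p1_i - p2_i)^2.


p1 - p2 = (-4, -2, 1)
|p1 - p2|^2 = (-4)^2 + (-2)^2 + 1^2
= 16 + 4 + 1
= 21


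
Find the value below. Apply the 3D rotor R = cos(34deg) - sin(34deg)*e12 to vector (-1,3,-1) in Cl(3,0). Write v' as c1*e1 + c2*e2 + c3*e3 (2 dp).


Rotor R = cos(34deg) - sin(34deg)*e12
Rotation angle theta = 2 * 34 = 68 degrees in the e12 plane (e1 -> e2).
The component perpendicular to the plane (e3) is invariant: v'_3 = v3 = -1.00
cos(68deg) = 0.3746, sin(68deg) = 0.9272
v'_1 = v1*cos(theta) - v2*sin(theta) = -1*0.3746 - 3*0.9272 = -3.16
v'_2 = v1*sin(theta) + v2*cos(theta) = -1*0.9272 + 3*0.3746 = 0.20
v' = -3.16*e1 + 0.20*e2 - 1.00*e3


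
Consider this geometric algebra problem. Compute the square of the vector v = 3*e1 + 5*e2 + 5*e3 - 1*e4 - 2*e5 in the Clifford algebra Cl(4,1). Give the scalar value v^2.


v^2 = sum of c_i^2 * e_i^2
Positive signature terms (e_i^2 = +1): 3^2 + 5^2 + 5^2 + (-1)^2 = 60
Negative signature terms (e_j^2 = -1): (-2)^2 = 4
v^2 = 60 - 4 = 56


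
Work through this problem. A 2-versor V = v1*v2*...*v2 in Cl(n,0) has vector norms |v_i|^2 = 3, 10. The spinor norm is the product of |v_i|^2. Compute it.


Spinor norm N(V) = |v1|^2 * |v2|^2 * ... * |v2|^2
= 3 * 10
Running product: 3, 30
N(V) = 30


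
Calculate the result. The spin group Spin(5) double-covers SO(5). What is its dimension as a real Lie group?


Spin(n) double-covers SO(n); both have Lie algebra so(n) of dimension n(n-1)/2.
n = 5
n(n-1) = 5 * 4 = 20
dim Spin(5) = 20/2 = 10


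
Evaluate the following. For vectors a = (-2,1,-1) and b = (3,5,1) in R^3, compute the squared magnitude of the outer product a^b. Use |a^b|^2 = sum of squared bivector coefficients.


a wedge b = (a1*b2 - a2*b1)*e12 + (a1*b3 - a3*b1)*e13 + (a2*b3 - a3*b2)*e23
e12 coeff: (-2)*5 - 1*3 = -10 - 3 = -13
e13 coeff: (-2)*1 - (-1)*3 = -2 - (-3) = 1
e23 coeff: 1*1 - (-1)*5 = 1 - (-5) = 6
|a wedge b|^2 = (-13)^2 + 1^2 + 6^2
= 169 + 1 + 36
= 206


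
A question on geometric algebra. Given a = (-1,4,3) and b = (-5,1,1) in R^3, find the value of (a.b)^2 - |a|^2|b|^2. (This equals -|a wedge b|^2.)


a . b = (-1)*(-5) + 4*1 + 3*1
= 5 + 4 + 3 = 12
|a|^2 = (-1)^2 + 4^2 + 3^2 = 26
|b|^2 = (-5)^2 + 1^2 + 1^2 = 27
(a.b)^2 = 12^2 = 144
|a|^2 * |b|^2 = 26 * 27 = 702
Result = 144 - 702 = -558


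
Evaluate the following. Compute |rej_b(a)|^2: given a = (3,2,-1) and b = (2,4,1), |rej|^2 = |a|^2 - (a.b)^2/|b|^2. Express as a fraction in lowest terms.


|a|^2 = 3^2 + 2^2 + (-1)^2 = 14
|b|^2 = 2^2 + 4^2 + 1^2 = 21
a . b = 3*2 + 2*4 + (-1)*1 = 13
(a.b)^2 = 13^2 = 169
|rej|^2 = 14 - 169/21
= (294 - 169)/21
= 125/21
In lowest terms: 125/21


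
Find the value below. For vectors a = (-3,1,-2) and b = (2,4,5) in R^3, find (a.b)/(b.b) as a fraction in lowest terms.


Projection coefficient = (a . b) / (b . b)
a . b = (-3)*2 + 1*4 + (-2)*5
= -6 + 4 + (-10) = -12
b . b = 2^2 + 4^2 + 5^2
= 4 + 16 + 25 = 45
Coefficient = -12/45
In lowest terms: -4/15


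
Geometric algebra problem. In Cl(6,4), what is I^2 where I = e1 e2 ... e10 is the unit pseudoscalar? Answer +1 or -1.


The pseudoscalar I = e1...e_n (product of all n generators) of Cl(p,q) satisfies I^2 = (-1)^(q + n(n-1)/2).
p = 6, q = 4, n = p + q = 10
n(n-1)/2 = 10 * 9 / 2 = 45
Exponent = q + n(n-1)/2 = 4 + 45 = 49
I^2 = (-1)^49 = -1


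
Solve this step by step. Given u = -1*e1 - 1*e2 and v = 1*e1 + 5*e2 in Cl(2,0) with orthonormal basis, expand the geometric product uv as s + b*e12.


Expand: (-1*e1 - 1*e2)(1*e1 + 5*e2)
= (-1)*1*e1e1 + (-1)*5*e1e2 + (-1)*1*e2e1 + (-1)*5*e2e2
Using e1^2 = e2^2 = 1, e2e1 = -e1e2:
Scalar part s = (-1)*1 + (-1)*5 = -1 + (-5) = -6
Bivector part b = (-1)*5 - (-1)*1 = -5 - (-1) = -4
uv = -6 - 4*e12


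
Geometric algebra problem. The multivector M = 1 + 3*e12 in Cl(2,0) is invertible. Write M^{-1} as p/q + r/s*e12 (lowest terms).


M = 1 + 3*e12, where e12^2 = -1.
Since M commutes with its reverse ~M = a - b*e12, M * ~M = a^2 - b^2*e12^2 = a^2 + b^2.
So M^{-1} = ~M / (a^2 + b^2) = (a - b*e12)/(a^2 + b^2).
a^2 + b^2 = 1 + 9 = 10
Scalar part = 1/10 = 1/10
Bivector coeff = -3/10 = -3/10
M^{-1} = 1/10 - 3/10*e12


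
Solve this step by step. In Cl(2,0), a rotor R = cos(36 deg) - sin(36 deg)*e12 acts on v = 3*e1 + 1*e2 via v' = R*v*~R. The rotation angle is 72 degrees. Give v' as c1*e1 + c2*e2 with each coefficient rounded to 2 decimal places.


Rotor R = cos(36deg) - sin(36deg)*e12
Rotation angle theta = 2 * 36 = 72 degrees
v' = R*v*~R rotates v by theta.
cos(72deg) = 0.3090, sin(72deg) = 0.9511
v'_1 = 3*cos(72deg) - 1*sin(72deg)
= 3*0.3090 - 1*0.9511
= -0.02
v'_2 = 3*sin(72deg) + 1*cos(72deg)
= 3*0.9511 + 1*0.3090
= 3.16
v' = -0.02*e1 + 3.16*e2


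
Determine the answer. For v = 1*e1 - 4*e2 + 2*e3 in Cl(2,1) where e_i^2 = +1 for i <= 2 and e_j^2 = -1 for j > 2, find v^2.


v^2 = sum of c_i^2 * e_i^2
Positive signature terms (e_i^2 = +1): 1^2 + (-4)^2 = 17
Negative signature terms (e_j^2 = -1): 2^2 = 4
v^2 = 17 - 4 = 13


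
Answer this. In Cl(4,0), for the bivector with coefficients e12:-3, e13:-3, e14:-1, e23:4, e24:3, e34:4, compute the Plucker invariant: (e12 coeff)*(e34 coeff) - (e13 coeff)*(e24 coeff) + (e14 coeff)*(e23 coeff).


Plucker relation: af - be + cd
a*f = (-3)*4 = -12
b*e = (-3)*3 = -9
c*d = (-1)*4 = -4
af - be + cd = -12 - (-9) + (-4)
= -7


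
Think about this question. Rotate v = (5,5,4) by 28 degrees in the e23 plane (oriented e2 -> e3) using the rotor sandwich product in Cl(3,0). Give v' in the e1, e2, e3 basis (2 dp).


Rotor R = cos(14deg) - sin(14deg)*e23
Rotation angle theta = 2 * 14 = 28 degrees in the e23 plane (e2 -> e3).
The component perpendicular to the plane (e1) is invariant: v'_1 = v1 = 5.00
cos(28deg) = 0.8829, sin(28deg) = 0.4695
v'_2 = v2*cos(theta) - v3*sin(theta) = 5*0.8829 - 4*0.4695 = 2.54
v'_3 = v2*sin(theta) + v3*cos(theta) = 5*0.4695 + 4*0.8829 = 5.88
v' = 5.00*e1 + 2.54*e2 + 5.88*e3


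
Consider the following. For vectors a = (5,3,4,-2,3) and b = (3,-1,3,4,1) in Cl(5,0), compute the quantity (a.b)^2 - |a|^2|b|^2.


a . b = 5*3 + 3*(-1) + 4*3 + (-2)*4 + 3*1
= 15 + (-3) + 12 + (-8) + 3 = 19
|a|^2 = 5^2 + 3^2 + 4^2 + (-2)^2 + 3^2 = 63
|b|^2 = 3^2 + (-1)^2 + 3^2 + 4^2 + 1^2 = 36
(a.b)^2 = 19^2 = 361
|a|^2 * |b|^2 = 63 * 36 = 2268
Result = 361 - 2268 = -1907


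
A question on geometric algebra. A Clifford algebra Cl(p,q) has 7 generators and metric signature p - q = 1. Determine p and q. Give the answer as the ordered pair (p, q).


We need p + q = 7 and p - q = 1.
Adding: 2p = 7 + 1 = 8, so p = 4.
Then q = 7 - 4 = 3.
(p, q) = (4, 3)


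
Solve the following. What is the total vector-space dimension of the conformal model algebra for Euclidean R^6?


The conformal model of R^6 uses Cl(7,1): the 6 Euclidean generators plus two extra orthogonal generators e+ (e+^2 = +1) and e- (e-^2 = -1), from which the null vectors e0, einf are built.
Number of generators m = 6 + 2 = 8.
dim Cl(p,q) = 2^m = 2^8 = 256


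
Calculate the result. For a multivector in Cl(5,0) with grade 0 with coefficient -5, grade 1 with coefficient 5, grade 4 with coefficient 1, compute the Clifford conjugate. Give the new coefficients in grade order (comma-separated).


Clifford conjugate sign for grade k: (-1)^(k(k+1)/2)
Grade 0: (-1)^(0*1/2) = (-1)^0 = 1, coeff -5 -> -5
Grade 1: (-1)^(1*2/2) = (-1)^1 = -1, coeff 5 -> -5
Grade 4: (-1)^(4*5/2) = (-1)^10 = 1, coeff 1 -> 1
Conjugated coefficients: -5, -5, 1


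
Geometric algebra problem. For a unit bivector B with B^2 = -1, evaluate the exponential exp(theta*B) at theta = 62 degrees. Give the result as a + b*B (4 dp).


For a unit bivector B with B^2 = -1, the exponential series gives
e^(theta*B) = cos(theta) + sin(theta)*B (the GA analogue of Euler's formula).
theta = 62 degrees = 1.082104 rad
cos(62 deg) = 0.4695
sin(62 deg) = 0.8829
exp(theta*B) = 0.4695 + 0.8829*B


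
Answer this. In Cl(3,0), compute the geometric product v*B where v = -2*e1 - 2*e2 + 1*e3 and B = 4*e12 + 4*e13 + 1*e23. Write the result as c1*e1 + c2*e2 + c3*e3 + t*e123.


vB has grade-1 (vector) and grade-3 (trivector) parts: vB = (v _| B) + (v ^ B).
Vector part <vB>_1:
  e1: -v2*b12 - v3*b13 = -(-2)*(4) - (1)*(4) = 4
  e2: v1*b12 - v3*b23 = (-2)*(4) - (1)*(1) = -9
  e3: v1*b13 + v2*b23 = (-2)*(4) + (-2)*(1) = -10
Trivector part <vB>_3:
  e123: v1*b23 - v2*b13 + v3*b12 = (-2)*(1) - (-2)*(4) + (1)*(4) = 10
vB = 4*e1 - 9*e2 - 10*e3 + 10*e123


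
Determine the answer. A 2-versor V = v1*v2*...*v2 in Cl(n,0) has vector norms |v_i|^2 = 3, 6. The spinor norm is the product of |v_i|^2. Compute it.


Spinor norm N(V) = |v1|^2 * |v2|^2 * ... * |v2|^2
= 3 * 6
Running product: 3, 18
N(V) = 18


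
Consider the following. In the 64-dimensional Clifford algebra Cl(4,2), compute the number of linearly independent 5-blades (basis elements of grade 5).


Number of grade-k basis blades in Cl(p,q) with n = p + q is C(n, k).
n = 4 + 2 = 6
C(6, 5) = 6! / (5! * 1!)
= 720 / (120 * 1)
= 6


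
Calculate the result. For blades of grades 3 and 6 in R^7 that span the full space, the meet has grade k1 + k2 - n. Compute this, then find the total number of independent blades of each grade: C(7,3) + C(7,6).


Meet grade = grade(A) + grade(B) - n
= 3 + 6 - 7 = 2
C(7,3) = 35
C(7,6) = 7
dim_A + dim_B = 35 + 7 = 42


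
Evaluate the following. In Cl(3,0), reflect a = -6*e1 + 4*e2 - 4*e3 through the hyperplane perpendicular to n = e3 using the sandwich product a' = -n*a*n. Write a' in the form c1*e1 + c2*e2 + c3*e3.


Reflection formula: a' = -n*a*n, with n = e3 (unit vector, n^2 = 1).
For reflection through hyperplane perp to e3:
The component along e3 flips sign, others stay.
a = (-6, 4, -4)
a' = (-6, 4, 4)
a' = -6*e1 + 4*e2 + 4*e3


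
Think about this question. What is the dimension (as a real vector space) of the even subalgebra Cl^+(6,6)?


Even subalgebra dimension = 2^(n-1)
n = 6 + 6 = 12
2^(12 - 1) = 2^11 = 2048
Verification: sum of C(12,k) for even k = 1 + 66 + 495 + 924 + 495 + 66 + 1 = 2048
Result = 2048


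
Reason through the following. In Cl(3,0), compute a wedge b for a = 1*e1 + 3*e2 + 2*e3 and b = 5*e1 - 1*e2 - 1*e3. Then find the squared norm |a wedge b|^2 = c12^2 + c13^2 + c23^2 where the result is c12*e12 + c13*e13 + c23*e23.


a wedge b = (a1*b2 - a2*b1)*e12 + (a1*b3 - a3*b1)*e13 + (a2*b3 - a3*b2)*e23
e12 coeff: 1*(-1) - 3*5 = -1 - 15 = -16
e13 coeff: 1*(-1) - 2*5 = -1 - 10 = -11
e23 coeff: 3*(-1) - 2*(-1) = -3 - (-2) = -1
|a wedge b|^2 = (-16)^2 + (-11)^2 + (-1)^2
= 256 + 121 + 1
= 378


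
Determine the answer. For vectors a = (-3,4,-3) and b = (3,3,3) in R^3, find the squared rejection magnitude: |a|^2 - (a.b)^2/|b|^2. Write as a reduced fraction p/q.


|a|^2 = (-3)^2 + 4^2 + (-3)^2 = 34
|b|^2 = 3^2 + 3^2 + 3^2 = 27
a . b = (-3)*3 + 4*3 + (-3)*3 = -6
(a.b)^2 = (-6)^2 = 36
|rej|^2 = 34 - 36/27
= (918 - 36)/27
= 882/27
In lowest terms: 98/3


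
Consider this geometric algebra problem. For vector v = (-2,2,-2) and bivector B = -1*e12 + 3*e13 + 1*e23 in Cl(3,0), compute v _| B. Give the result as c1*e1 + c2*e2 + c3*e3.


Left contraction v _| B = <vB>_1 (grade-1 part of the geometric product vB).
Using e1_|e12 = e2, e2_|e12 = -e1, e1_|e13 = e3, e3_|e13 = -e1, e2_|e23 = e3, e3_|e23 = -e2:
e1 coeff: -v2*b12 - v3*b13 = -(2)*(-1) - (-2)*(3) = 8
e2 coeff: v1*b12 - v3*b23 = (-2)*(-1) - (-2)*(1) = 4
e3 coeff: v1*b13 + v2*b23 = (-2)*(3) + (2)*(1) = -4
v _| B = 8*e1 + 4*e2 - 4*e3


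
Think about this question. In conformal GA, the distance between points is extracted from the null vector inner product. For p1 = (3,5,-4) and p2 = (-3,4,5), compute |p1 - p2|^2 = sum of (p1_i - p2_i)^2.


p1 - p2 = (6, 1, -9)
|p1 - p2|^2 = 6^2 + 1^2 + (-9)^2
= 36 + 1 + 81
= 118


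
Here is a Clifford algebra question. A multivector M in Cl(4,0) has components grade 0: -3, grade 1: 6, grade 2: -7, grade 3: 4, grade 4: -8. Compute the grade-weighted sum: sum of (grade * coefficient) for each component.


Grade-weighted sum = sum of grade_k * coefficient_k
0*(-3) = 0
1*6 = 6
2*(-7) = -14
3*4 = 12
4*(-8) = -32
Total = 0 + 6 + (-14) + 12 + (-32) = -28


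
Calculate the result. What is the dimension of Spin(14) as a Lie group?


Spin(n) double-covers SO(n); both have Lie algebra so(n) of dimension n(n-1)/2.
n = 14
n(n-1) = 14 * 13 = 182
dim Spin(14) = 182/2 = 91


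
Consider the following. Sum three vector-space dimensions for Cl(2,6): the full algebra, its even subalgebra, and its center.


n = 2 + 6 = 8
Total dim = 2^8 = 256
Even subalgebra dim = 2^7 = 128
n is even, so center dim = 1
Sum = 256 + 128 + 1 = 385


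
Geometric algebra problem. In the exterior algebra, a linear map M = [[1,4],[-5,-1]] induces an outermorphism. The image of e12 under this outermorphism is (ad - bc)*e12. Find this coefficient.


The outermorphism of a linear map f sends e1^e2 to f(e1)^f(e2).
f(e1) = 1*e1 - 5*e2
f(e2) = 4*e1 - 1*e2
f(e1) ^ f(e2) = (1*e1 - 5*e2) ^ (4*e1 - 1*e2)
= 1*(-1)*e12 + (-5)*4*e21
= (-1 - (-20))*e12
= 19*e12
Coefficient = 19


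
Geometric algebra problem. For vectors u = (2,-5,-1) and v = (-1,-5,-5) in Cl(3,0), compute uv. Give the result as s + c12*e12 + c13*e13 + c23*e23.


In Cl(3,0): e_i^2 = 1, e_ie_j = -e_je_i for i != j.
Scalar part = u . v = 2*(-1) + (-5)*(-5) + (-1)*(-5)
= -2 + 25 + 5 = 28
e12 coeff = 2*(-5) - (-5)*(-1) = -10 - 5 = -15
e13 coeff = 2*(-5) - (-1)*(-1) = -10 - 1 = -11
e23 coeff = (-5)*(-5) - (-1)*(-5) = 25 - 5 = 20
uv = 28 - 15*e12 - 11*e13 + 20*e23


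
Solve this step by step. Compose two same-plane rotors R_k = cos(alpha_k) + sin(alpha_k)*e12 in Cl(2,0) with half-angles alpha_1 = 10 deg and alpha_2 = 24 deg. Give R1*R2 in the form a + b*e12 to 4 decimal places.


Same-plane rotors commute and their half-angles add:
R1*R2 = cos(a1 + a2) + sin(a1 + a2)*e12.
a1 + a2 = 10 + 24 = 34 deg
cos(34 deg) = 0.8290
sin(34 deg) = 0.5592
R1*R2 = 0.8290 + 0.5592*e12


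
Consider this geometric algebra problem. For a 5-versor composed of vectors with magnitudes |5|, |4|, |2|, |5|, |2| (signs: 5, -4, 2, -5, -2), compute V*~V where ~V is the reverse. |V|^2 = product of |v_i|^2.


Each vector v_i has |v_i|^2 = s_i^2
Squared scales: 5^2 = 25, (-4)^2 = 16, 2^2 = 4, (-5)^2 = 25, (-2)^2 = 4
|V|^2 = 25 * 16 * 4 * 25 * 4
= 160000


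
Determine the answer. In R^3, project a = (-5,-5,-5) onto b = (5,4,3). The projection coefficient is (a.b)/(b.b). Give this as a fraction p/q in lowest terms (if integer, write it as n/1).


Projection coefficient = (a . b) / (b . b)
a . b = (-5)*5 + (-5)*4 + (-5)*3
= -25 + (-20) + (-15) = -60
b . b = 5^2 + 4^2 + 3^2
= 25 + 16 + 9 = 50
Coefficient = -60/50
In lowest terms: -6/5


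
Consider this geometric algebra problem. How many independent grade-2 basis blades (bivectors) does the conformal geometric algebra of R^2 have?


The conformal model of R^2 uses Cl(3,1) with m = 2 + 2 = 4 generators.
Number of grade-2 blades = C(m, 2) = C(4, 2)
= 4*3/2 = 6


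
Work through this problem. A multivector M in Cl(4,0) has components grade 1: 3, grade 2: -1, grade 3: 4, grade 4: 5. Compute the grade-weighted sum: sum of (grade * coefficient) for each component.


Grade-weighted sum = sum of grade_k * coefficient_k
1*3 = 3
2*(-1) = -2
3*4 = 12
4*5 = 20
Total = 3 + (-2) + 12 + 20 = 33


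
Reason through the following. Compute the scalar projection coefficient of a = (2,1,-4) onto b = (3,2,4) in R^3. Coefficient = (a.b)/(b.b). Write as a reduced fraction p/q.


Projection coefficient = (a . b) / (b . b)
a . b = 2*3 + 1*2 + (-4)*4
= 6 + 2 + (-16) = -8
b . b = 3^2 + 2^2 + 4^2
= 9 + 4 + 16 = 29
Coefficient = -8/29
In lowest terms: -8/29


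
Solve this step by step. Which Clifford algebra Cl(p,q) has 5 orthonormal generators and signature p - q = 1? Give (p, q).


We need p + q = 5 and p - q = 1.
Adding: 2p = 5 + 1 = 6, so p = 3.
Then q = 5 - 3 = 2.
(p, q) = (3, 2)


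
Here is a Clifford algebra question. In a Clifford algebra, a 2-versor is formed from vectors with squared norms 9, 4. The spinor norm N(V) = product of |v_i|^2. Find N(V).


Spinor norm N(V) = |v1|^2 * |v2|^2 * ... * |v2|^2
= 9 * 4
Running product: 9, 36
N(V) = 36


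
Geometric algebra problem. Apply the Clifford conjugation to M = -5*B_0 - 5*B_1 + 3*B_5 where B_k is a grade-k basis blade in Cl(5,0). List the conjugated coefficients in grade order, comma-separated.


Clifford conjugate sign for grade k: (-1)^(k(k+1)/2)
Grade 0: (-1)^(0*1/2) = (-1)^0 = 1, coeff -5 -> -5
Grade 1: (-1)^(1*2/2) = (-1)^1 = -1, coeff -5 -> 5
Grade 5: (-1)^(5*6/2) = (-1)^15 = -1, coeff 3 -> -3
Conjugated coefficients: -5, 5, -3


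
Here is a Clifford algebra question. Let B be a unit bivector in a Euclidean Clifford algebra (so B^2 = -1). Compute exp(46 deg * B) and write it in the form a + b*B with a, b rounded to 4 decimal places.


For a unit bivector B with B^2 = -1, the exponential series gives
e^(theta*B) = cos(theta) + sin(theta)*B (the GA analogue of Euler's formula).
theta = 46 degrees = 0.802851 rad
cos(46 deg) = 0.6947
sin(46 deg) = 0.7193
exp(theta*B) = 0.6947 + 0.7193*B


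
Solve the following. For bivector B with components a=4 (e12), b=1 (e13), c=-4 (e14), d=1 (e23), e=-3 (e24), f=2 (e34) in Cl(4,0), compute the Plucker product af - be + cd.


Plucker relation: af - be + cd
a*f = 4*2 = 8
b*e = 1*(-3) = -3
c*d = (-4)*1 = -4
af - be + cd = 8 - (-3) + (-4)
= 7


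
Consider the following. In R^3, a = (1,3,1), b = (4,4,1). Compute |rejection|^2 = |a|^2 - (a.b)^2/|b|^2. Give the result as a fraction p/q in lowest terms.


|a|^2 = 1^2 + 3^2 + 1^2 = 11
|b|^2 = 4^2 + 4^2 + 1^2 = 33
a . b = 1*4 + 3*4 + 1*1 = 17
(a.b)^2 = 17^2 = 289
|rej|^2 = 11 - 289/33
= (363 - 289)/33
= 74/33
In lowest terms: 74/33


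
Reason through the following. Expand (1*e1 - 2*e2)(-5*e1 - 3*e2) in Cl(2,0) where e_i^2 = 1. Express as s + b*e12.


Expand: (1*e1 - 2*e2)(-5*e1 - 3*e2)
= 1*(-5)*e1e1 + 1*(-3)*e1e2 + (-2)*(-5)*e2e1 + (-2)*(-3)*e2e2
Using e1^2 = e2^2 = 1, e2e1 = -e1e2:
Scalar part s = 1*(-5) + (-2)*(-3) = -5 + 6 = 1
Bivector part b = 1*(-3) - (-2)*(-5) = -3 - 10 = -13
uv = 1 - 13*e12


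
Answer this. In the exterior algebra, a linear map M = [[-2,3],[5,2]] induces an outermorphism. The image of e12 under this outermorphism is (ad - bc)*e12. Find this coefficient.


The outermorphism of a linear map f sends e1^e2 to f(e1)^f(e2).
f(e1) = -2*e1 + 5*e2
f(e2) = 3*e1 + 2*e2
f(e1) ^ f(e2) = (-2*e1 + 5*e2) ^ (3*e1 + 2*e2)
= (-2)*2*e12 + 5*3*e21
= (-4 - 15)*e12
= -19*e12
Coefficient = -19


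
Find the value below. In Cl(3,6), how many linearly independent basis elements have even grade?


Even subalgebra dimension = 2^(n-1)
n = 3 + 6 = 9
2^(9 - 1) = 2^8 = 256
Verification: sum of C(9,k) for even k = 1 + 36 + 126 + 84 + 9 = 256
Result = 256


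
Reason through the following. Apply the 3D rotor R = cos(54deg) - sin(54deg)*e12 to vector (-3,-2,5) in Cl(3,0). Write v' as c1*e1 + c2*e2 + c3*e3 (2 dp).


Rotor R = cos(54deg) - sin(54deg)*e12
Rotation angle theta = 2 * 54 = 108 degrees in the e12 plane (e1 -> e2).
The component perpendicular to the plane (e3) is invariant: v'_3 = v3 = 5.00
cos(108deg) = -0.3090, sin(108deg) = 0.9511
v'_1 = v1*cos(theta) - v2*sin(theta) = -3*(-0.3090) - (-2)*0.9511 = 2.83
v'_2 = v1*sin(theta) + v2*cos(theta) = -3*0.9511 + (-2)*(-0.3090) = -2.24
v' = 2.83*e1 - 2.24*e2 + 5.00*e3


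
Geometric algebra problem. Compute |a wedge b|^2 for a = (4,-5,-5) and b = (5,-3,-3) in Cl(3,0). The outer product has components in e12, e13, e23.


a wedge b = (a1*b2 - a2*b1)*e12 + (a1*b3 - a3*b1)*e13 + (a2*b3 - a3*b2)*e23
e12 coeff: 4*(-3) - (-5)*5 = -12 - (-25) = 13
e13 coeff: 4*(-3) - (-5)*5 = -12 - (-25) = 13
e23 coeff: (-5)*(-3) - (-5)*(-3) = 15 - 15 = 0
|a wedge b|^2 = 13^2 + 13^2 + 0^2
= 169 + 169 + 0
= 338


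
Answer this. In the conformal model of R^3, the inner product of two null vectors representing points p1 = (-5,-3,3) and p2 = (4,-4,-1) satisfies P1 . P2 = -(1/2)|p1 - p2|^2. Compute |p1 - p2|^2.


p1 - p2 = (-9, 1, 4)
|p1 - p2|^2 = (-9)^2 + 1^2 + 4^2
= 81 + 1 + 16
= 98


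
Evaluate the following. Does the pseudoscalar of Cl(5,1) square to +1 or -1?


The pseudoscalar I = e1...e_n (product of all n generators) of Cl(p,q) satisfies I^2 = (-1)^(q + n(n-1)/2).
p = 5, q = 1, n = p + q = 6
n(n-1)/2 = 6 * 5 / 2 = 15
Exponent = q + n(n-1)/2 = 1 + 15 = 16
I^2 = (-1)^16 = +1


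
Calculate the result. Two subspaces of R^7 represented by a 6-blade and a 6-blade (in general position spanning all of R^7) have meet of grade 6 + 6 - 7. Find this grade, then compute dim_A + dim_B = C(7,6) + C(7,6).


Meet grade = grade(A) + grade(B) - n
= 6 + 6 - 7 = 5
C(7,6) = 7
C(7,6) = 7
dim_A + dim_B = 7 + 7 = 14


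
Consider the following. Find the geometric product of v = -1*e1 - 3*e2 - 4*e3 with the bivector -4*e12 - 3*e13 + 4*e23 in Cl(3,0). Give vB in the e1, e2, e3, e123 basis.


vB has grade-1 (vector) and grade-3 (trivector) parts: vB = (v _| B) + (v ^ B).
Vector part <vB>_1:
  e1: -v2*b12 - v3*b13 = -(-3)*(-4) - (-4)*(-3) = -24
  e2: v1*b12 - v3*b23 = (-1)*(-4) - (-4)*(4) = 20
  e3: v1*b13 + v2*b23 = (-1)*(-3) + (-3)*(4) = -9
Trivector part <vB>_3:
  e123: v1*b23 - v2*b13 + v3*b12 = (-1)*(4) - (-3)*(-3) + (-4)*(-4) = 3
vB = -24*e1 + 20*e2 - 9*e3 + 3*e123


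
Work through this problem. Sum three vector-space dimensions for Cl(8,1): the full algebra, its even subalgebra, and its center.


n = 8 + 1 = 9
Total dim = 2^9 = 512
Even subalgebra dim = 2^8 = 256
n is odd, so center dim = 2
Sum = 512 + 256 + 2 = 770


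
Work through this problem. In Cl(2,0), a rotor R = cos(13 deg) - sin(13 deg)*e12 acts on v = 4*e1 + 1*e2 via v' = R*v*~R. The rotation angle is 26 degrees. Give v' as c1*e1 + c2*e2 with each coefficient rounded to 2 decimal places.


Rotor R = cos(13deg) - sin(13deg)*e12
Rotation angle theta = 2 * 13 = 26 degrees
v' = R*v*~R rotates v by theta.
cos(26deg) = 0.8988, sin(26deg) = 0.4384
v'_1 = 4*cos(26deg) - 1*sin(26deg)
= 4*0.8988 - 1*0.4384
= 3.16
v'_2 = 4*sin(26deg) + 1*cos(26deg)
= 4*0.4384 + 1*0.8988
= 2.65
v' = 3.16*e1 + 2.65*e2


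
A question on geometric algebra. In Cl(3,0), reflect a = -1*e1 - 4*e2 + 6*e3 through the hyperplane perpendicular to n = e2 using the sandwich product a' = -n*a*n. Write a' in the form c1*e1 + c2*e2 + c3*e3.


Reflection formula: a' = -n*a*n, with n = e2 (unit vector, n^2 = 1).
For reflection through hyperplane perp to e2:
The component along e2 flips sign, others stay.
a = (-1, -4, 6)
a' = (-1, 4, 6)
a' = -1*e1 + 4*e2 + 6*e3


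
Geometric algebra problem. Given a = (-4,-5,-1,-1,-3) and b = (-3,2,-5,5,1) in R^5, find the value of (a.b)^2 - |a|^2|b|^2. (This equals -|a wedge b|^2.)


a . b = (-4)*(-3) + (-5)*2 + (-1)*(-5) + (-1)*5 + (-3)*1
= 12 + (-10) + 5 + (-5) + (-3) = -1
|a|^2 = (-4)^2 + (-5)^2 + (-1)^2 + (-1)^2 + (-3)^2 = 52
|b|^2 = (-3)^2 + 2^2 + (-5)^2 + 5^2 + 1^2 = 64
(a.b)^2 = (-1)^2 = 1
|a|^2 * |b|^2 = 52 * 64 = 3328
Result = 1 - 3328 = -3327


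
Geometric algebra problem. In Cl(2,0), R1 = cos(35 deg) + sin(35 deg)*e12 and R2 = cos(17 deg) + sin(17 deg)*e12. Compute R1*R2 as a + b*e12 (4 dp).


Same-plane rotors commute and their half-angles add:
R1*R2 = cos(a1 + a2) + sin(a1 + a2)*e12.
a1 + a2 = 35 + 17 = 52 deg
cos(52 deg) = 0.6157
sin(52 deg) = 0.7880
R1*R2 = 0.6157 + 0.7880*e12


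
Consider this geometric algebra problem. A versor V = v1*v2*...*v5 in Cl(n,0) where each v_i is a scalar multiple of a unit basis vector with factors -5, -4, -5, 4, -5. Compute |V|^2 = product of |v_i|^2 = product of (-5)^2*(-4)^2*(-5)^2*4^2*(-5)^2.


Each vector v_i has |v_i|^2 = s_i^2
Squared scales: (-5)^2 = 25, (-4)^2 = 16, (-5)^2 = 25, 4^2 = 16, (-5)^2 = 25
|V|^2 = 25 * 16 * 25 * 16 * 25
= 4000000


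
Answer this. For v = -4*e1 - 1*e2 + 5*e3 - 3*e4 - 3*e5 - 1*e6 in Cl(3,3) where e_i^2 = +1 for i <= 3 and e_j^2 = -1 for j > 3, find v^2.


v^2 = sum of c_i^2 * e_i^2
Positive signature terms (e_i^2 = +1): (-4)^2 + (-1)^2 + 5^2 = 42
Negative signature terms (e_j^2 = -1): (-3)^2 + (-3)^2 + (-1)^2 = 19
v^2 = 42 - 19 = 23


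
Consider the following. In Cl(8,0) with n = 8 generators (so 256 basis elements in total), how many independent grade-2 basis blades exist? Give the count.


Number of grade-k basis blades in Cl(p,q) with n = p + q is C(n, k).
n = 8 + 0 = 8
C(8, 2) = 8! / (2! * 6!)
= 40320 / (2 * 720)
= 28


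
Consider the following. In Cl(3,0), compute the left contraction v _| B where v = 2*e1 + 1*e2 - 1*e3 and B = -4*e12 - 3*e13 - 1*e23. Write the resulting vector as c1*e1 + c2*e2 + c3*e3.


Left contraction v _| B = <vB>_1 (grade-1 part of the geometric product vB).
Using e1_|e12 = e2, e2_|e12 = -e1, e1_|e13 = e3, e3_|e13 = -e1, e2_|e23 = e3, e3_|e23 = -e2:
e1 coeff: -v2*b12 - v3*b13 = -(1)*(-4) - (-1)*(-3) = 1
e2 coeff: v1*b12 - v3*b23 = (2)*(-4) - (-1)*(-1) = -9
e3 coeff: v1*b13 + v2*b23 = (2)*(-3) + (1)*(-1) = -7
v _| B = 1*e1 - 9*e2 - 7*e3


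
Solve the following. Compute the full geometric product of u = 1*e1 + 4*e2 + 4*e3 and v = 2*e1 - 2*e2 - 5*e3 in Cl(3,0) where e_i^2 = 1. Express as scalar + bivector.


In Cl(3,0): e_i^2 = 1, e_ie_j = -e_je_i for i != j.
Scalar part = u . v = 1*2 + 4*(-2) + 4*(-5)
= 2 + (-8) + (-20) = -26
e12 coeff = 1*(-2) - 4*2 = -2 - 8 = -10
e13 coeff = 1*(-5) - 4*2 = -5 - 8 = -13
e23 coeff = 4*(-5) - 4*(-2) = -20 - (-8) = -12
uv = -26 - 10*e12 - 13*e13 - 12*e23


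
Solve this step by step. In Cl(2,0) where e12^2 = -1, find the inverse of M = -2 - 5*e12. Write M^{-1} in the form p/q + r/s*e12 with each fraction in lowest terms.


M = -2 - 5*e12, where e12^2 = -1.
Since M commutes with its reverse ~M = a - b*e12, M * ~M = a^2 - b^2*e12^2 = a^2 + b^2.
So M^{-1} = ~M / (a^2 + b^2) = (a - b*e12)/(a^2 + b^2).
a^2 + b^2 = 4 + 25 = 29
Scalar part = -2/29 = -2/29
Bivector coeff = 5/29 = 5/29
M^{-1} = -2/29 + 5/29*e12


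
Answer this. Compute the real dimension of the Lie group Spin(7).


Spin(n) double-covers SO(n); both have Lie algebra so(n) of dimension n(n-1)/2.
n = 7
n(n-1) = 7 * 6 = 42
dim Spin(7) = 42/2 = 21


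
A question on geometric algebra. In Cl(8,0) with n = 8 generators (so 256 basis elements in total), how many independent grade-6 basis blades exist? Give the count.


Number of grade-k basis blades in Cl(p,q) with n = p + q is C(n, k).
n = 8 + 0 = 8
C(8, 6) = 8! / (6! * 2!)
= 40320 / (720 * 2)
= 28


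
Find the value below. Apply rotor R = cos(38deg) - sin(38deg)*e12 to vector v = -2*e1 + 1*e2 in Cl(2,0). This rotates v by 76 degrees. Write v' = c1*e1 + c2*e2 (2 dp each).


Rotor R = cos(38deg) - sin(38deg)*e12
Rotation angle theta = 2 * 38 = 76 degrees
v' = R*v*~R rotates v by theta.
cos(76deg) = 0.2419, sin(76deg) = 0.9703
v'_1 = -2*cos(76deg) - 1*sin(76deg)
= -2*0.2419 - 1*0.9703
= -1.45
v'_2 = -2*sin(76deg) + 1*cos(76deg)
= -2*0.9703 + 1*0.2419
= -1.70
v' = -1.45*e1 - 1.70*e2


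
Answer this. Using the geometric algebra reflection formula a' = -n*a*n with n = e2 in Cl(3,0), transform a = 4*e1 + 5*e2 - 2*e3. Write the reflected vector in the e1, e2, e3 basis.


Reflection formula: a' = -n*a*n, with n = e2 (unit vector, n^2 = 1).
For reflection through hyperplane perp to e2:
The component along e2 flips sign, others stay.
a = (4, 5, -2)
a' = (4, -5, -2)
a' = 4*e1 - 5*e2 - 2*e3


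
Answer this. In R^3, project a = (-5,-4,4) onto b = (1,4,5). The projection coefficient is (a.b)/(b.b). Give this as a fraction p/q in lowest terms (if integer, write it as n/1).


Projection coefficient = (a . b) / (b . b)
a . b = (-5)*1 + (-4)*4 + 4*5
= -5 + (-16) + 20 = -1
b . b = 1^2 + 4^2 + 5^2
= 1 + 16 + 25 = 42
Coefficient = -1/42
In lowest terms: -1/42


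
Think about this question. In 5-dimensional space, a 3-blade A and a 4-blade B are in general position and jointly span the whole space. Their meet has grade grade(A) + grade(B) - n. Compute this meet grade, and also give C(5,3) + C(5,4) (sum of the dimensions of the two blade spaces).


Meet grade = grade(A) + grade(B) - n
= 3 + 4 - 5 = 2
C(5,3) = 10
C(5,4) = 5
dim_A + dim_B = 10 + 5 = 15


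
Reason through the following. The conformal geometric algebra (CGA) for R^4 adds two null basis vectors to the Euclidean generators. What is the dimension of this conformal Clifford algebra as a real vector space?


The conformal model of R^4 uses Cl(5,1): the 4 Euclidean generators plus two extra orthogonal generators e+ (e+^2 = +1) and e- (e-^2 = -1), from which the null vectors e0, einf are built.
Number of generators m = 4 + 2 = 6.
dim Cl(p,q) = 2^m = 2^6 = 64


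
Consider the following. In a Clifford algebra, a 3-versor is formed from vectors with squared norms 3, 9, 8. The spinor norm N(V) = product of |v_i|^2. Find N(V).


Spinor norm N(V) = |v1|^2 * |v2|^2 * ... * |v3|^2
= 3 * 9 * 8
Running product: 3, 27, 216
N(V) = 216


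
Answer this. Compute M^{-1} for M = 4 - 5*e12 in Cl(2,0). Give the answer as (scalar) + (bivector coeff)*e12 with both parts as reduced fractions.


M = 4 - 5*e12, where e12^2 = -1.
Since M commutes with its reverse ~M = a - b*e12, M * ~M = a^2 - b^2*e12^2 = a^2 + b^2.
So M^{-1} = ~M / (a^2 + b^2) = (a - b*e12)/(a^2 + b^2).
a^2 + b^2 = 16 + 25 = 41
Scalar part = 4/41 = 4/41
Bivector coeff = 5/41 = 5/41
M^{-1} = 4/41 + 5/41*e12


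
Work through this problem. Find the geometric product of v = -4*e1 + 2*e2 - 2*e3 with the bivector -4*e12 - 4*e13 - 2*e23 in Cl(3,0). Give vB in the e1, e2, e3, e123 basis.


vB has grade-1 (vector) and grade-3 (trivector) parts: vB = (v _| B) + (v ^ B).
Vector part <vB>_1:
  e1: -v2*b12 - v3*b13 = -(2)*(-4) - (-2)*(-4) = 0
  e2: v1*b12 - v3*b23 = (-4)*(-4) - (-2)*(-2) = 12
  e3: v1*b13 + v2*b23 = (-4)*(-4) + (2)*(-2) = 12
Trivector part <vB>_3:
  e123: v1*b23 - v2*b13 + v3*b12 = (-4)*(-2) - (2)*(-4) + (-2)*(-4) = 24
vB = 0*e1 + 12*e2 + 12*e3 + 24*e123


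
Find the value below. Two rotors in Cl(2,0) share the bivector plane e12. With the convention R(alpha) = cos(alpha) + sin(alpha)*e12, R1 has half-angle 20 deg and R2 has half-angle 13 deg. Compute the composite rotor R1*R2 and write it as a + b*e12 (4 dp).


Same-plane rotors commute and their half-angles add:
R1*R2 = cos(a1 + a2) + sin(a1 + a2)*e12.
a1 + a2 = 20 + 13 = 33 deg
cos(33 deg) = 0.8387
sin(33 deg) = 0.5446
R1*R2 = 0.8387 + 0.5446*e12


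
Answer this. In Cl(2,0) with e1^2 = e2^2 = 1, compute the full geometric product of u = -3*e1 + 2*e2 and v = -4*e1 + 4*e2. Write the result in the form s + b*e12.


Expand: (-3*e1 + 2*e2)(-4*e1 + 4*e2)
= (-3)*(-4)*e1e1 + (-3)*4*e1e2 + 2*(-4)*e2e1 + 2*4*e2e2
Using e1^2 = e2^2 = 1, e2e1 = -e1e2:
Scalar part s = (-3)*(-4) + 2*4 = 12 + 8 = 20
Bivector part b = (-3)*4 - 2*(-4) = -12 - (-8) = -4
uv = 20 - 4*e12


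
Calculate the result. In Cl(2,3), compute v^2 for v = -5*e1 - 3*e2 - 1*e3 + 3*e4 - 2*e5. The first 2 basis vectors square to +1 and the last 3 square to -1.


v^2 = sum of c_i^2 * e_i^2
Positive signature terms (e_i^2 = +1): (-5)^2 + (-3)^2 = 34
Negative signature terms (e_j^2 = -1): (-1)^2 + 3^2 + (-2)^2 = 14
v^2 = 34 - 14 = 20


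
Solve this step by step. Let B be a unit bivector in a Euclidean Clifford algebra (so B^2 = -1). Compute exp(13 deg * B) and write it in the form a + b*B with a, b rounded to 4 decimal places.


For a unit bivector B with B^2 = -1, the exponential series gives
e^(theta*B) = cos(theta) + sin(theta)*B (the GA analogue of Euler's formula).
theta = 13 degrees = 0.226893 rad
cos(13 deg) = 0.9744
sin(13 deg) = 0.2250
exp(theta*B) = 0.9744 + 0.2250*B


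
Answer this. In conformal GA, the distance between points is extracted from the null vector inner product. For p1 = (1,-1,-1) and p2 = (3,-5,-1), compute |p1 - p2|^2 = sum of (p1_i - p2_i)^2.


p1 - p2 = (-2, 4, 0)
|p1 - p2|^2 = (-2)^2 + 4^2 + 0^2
= 4 + 16 + 0
= 20


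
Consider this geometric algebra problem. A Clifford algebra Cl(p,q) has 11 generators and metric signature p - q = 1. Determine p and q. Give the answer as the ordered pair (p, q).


We need p + q = 11 and p - q = 1.
Adding: 2p = 11 + 1 = 12, so p = 6.
Then q = 11 - 6 = 5.
(p, q) = (6, 5)


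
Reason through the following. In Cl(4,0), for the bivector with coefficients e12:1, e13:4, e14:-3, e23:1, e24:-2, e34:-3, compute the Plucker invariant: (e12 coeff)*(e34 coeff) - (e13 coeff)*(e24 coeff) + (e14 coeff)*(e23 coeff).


Plucker relation: af - be + cd
a*f = 1*(-3) = -3
b*e = 4*(-2) = -8
c*d = (-3)*1 = -3
af - be + cd = -3 - (-8) + (-3)
= 2


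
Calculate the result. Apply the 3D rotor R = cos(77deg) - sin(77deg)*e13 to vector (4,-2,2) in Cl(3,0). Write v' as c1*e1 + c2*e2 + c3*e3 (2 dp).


Rotor R = cos(77deg) - sin(77deg)*e13
Rotation angle theta = 2 * 77 = 154 degrees in the e13 plane (e1 -> e3).
The component perpendicular to the plane (e2) is invariant: v'_2 = v2 = -2.00
cos(154deg) = -0.8988, sin(154deg) = 0.4384
v'_1 = v1*cos(theta) - v3*sin(theta) = 4*(-0.8988) - 2*0.4384 = -4.47
v'_3 = v1*sin(theta) + v3*cos(theta) = 4*0.4384 + 2*(-0.8988) = -0.04
v' = -4.47*e1 - 2.00*e2 - 0.04*e3


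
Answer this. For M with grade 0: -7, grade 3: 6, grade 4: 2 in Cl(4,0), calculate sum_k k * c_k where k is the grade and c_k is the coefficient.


Grade-weighted sum = sum of grade_k * coefficient_k
0*(-7) = 0
3*6 = 18
4*2 = 8
Total = 0 + 18 + 8 = 26


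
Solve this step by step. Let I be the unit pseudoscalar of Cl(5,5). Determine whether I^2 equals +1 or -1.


The pseudoscalar I = e1...e_n (product of all n generators) of Cl(p,q) satisfies I^2 = (-1)^(q + n(n-1)/2).
p = 5, q = 5, n = p + q = 10
n(n-1)/2 = 10 * 9 / 2 = 45
Exponent = q + n(n-1)/2 = 5 + 45 = 50
I^2 = (-1)^50 = +1


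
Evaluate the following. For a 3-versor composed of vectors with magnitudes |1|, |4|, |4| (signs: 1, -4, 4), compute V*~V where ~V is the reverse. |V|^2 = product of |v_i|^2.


Each vector v_i has |v_i|^2 = s_i^2
Squared scales: 1^2 = 1, (-4)^2 = 16, 4^2 = 16
|V|^2 = 1 * 16 * 16
= 256


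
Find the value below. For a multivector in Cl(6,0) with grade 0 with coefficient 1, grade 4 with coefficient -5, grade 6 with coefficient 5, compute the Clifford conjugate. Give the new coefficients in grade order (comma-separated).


Clifford conjugate sign for grade k: (-1)^(k(k+1)/2)
Grade 0: (-1)^(0*1/2) = (-1)^0 = 1, coeff 1 -> 1
Grade 4: (-1)^(4*5/2) = (-1)^10 = 1, coeff -5 -> -5
Grade 6: (-1)^(6*7/2) = (-1)^21 = -1, coeff 5 -> -5
Conjugated coefficients: 1, -5, -5


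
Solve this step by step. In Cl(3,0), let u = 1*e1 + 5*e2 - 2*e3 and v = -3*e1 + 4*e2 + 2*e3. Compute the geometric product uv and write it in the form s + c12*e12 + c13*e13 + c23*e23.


In Cl(3,0): e_i^2 = 1, e_ie_j = -e_je_i for i != j.
Scalar part = u . v = 1*(-3) + 5*4 + (-2)*2
= -3 + 20 + (-4) = 13
e12 coeff = 1*4 - 5*(-3) = 4 - (-15) = 19
e13 coeff = 1*2 - (-2)*(-3) = 2 - 6 = -4
e23 coeff = 5*2 - (-2)*4 = 10 - (-8) = 18
uv = 13 + 19*e12 - 4*e13 + 18*e23


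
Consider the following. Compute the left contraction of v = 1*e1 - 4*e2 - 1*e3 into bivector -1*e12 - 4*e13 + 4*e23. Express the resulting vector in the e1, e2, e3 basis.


Left contraction v _| B = <vB>_1 (grade-1 part of the geometric product vB).
Using e1_|e12 = e2, e2_|e12 = -e1, e1_|e13 = e3, e3_|e13 = -e1, e2_|e23 = e3, e3_|e23 = -e2:
e1 coeff: -v2*b12 - v3*b13 = -(-4)*(-1) - (-1)*(-4) = -8
e2 coeff: v1*b12 - v3*b23 = (1)*(-1) - (-1)*(4) = 3
e3 coeff: v1*b13 + v2*b23 = (1)*(-4) + (-4)*(4) = -20
v _| B = -8*e1 + 3*e2 - 20*e3


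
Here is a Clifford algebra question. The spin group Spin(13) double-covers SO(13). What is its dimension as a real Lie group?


Spin(n) double-covers SO(n); both have Lie algebra so(n) of dimension n(n-1)/2.
n = 13
n(n-1) = 13 * 12 = 156
dim Spin(13) = 156/2 = 78


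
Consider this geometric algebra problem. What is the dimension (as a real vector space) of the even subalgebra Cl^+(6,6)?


Even subalgebra dimension = 2^(n-1)
n = 6 + 6 = 12
2^(12 - 1) = 2^11 = 2048
Verification: sum of C(12,k) for even k = 1 + 66 + 495 + 924 + 495 + 66 + 1 = 2048
Result = 2048


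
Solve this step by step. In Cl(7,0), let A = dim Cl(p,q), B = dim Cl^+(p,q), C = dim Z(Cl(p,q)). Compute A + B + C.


n = 7 + 0 = 7
Total dim = 2^7 = 128
Even subalgebra dim = 2^6 = 64
n is odd, so center dim = 2
Sum = 128 + 64 + 2 = 194


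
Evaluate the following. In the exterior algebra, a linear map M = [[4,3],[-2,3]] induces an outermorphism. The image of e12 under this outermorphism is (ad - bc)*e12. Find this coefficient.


The outermorphism of a linear map f sends e1^e2 to f(e1)^f(e2).
f(e1) = 4*e1 - 2*e2
f(e2) = 3*e1 + 3*e2
f(e1) ^ f(e2) = (4*e1 - 2*e2) ^ (3*e1 + 3*e2)
= 4*3*e12 + (-2)*3*e21
= (12 - (-6))*e12
= 18*e12
Coefficient = 18


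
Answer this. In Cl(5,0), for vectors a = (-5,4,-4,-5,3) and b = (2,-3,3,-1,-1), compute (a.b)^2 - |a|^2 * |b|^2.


a . b = (-5)*2 + 4*(-3) + (-4)*3 + (-5)*(-1) + 3*(-1)
= -10 + (-12) + (-12) + 5 + (-3) = -32
|a|^2 = (-5)^2 + 4^2 + (-4)^2 + (-5)^2 + 3^2 = 91
|b|^2 = 2^2 + (-3)^2 + 3^2 + (-1)^2 + (-1)^2 = 24
(a.b)^2 = (-32)^2 = 1024
|a|^2 * |b|^2 = 91 * 24 = 2184
Result = 1024 - 2184 = -1160


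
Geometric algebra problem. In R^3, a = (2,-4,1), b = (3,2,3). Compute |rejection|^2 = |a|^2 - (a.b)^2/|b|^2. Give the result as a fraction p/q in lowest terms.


|a|^2 = 2^2 + (-4)^2 + 1^2 = 21
|b|^2 = 3^2 + 2^2 + 3^2 = 22
a . b = 2*3 + (-4)*2 + 1*3 = 1
(a.b)^2 = 1^2 = 1
|rej|^2 = 21 - 1/22
= (462 - 1)/22
= 461/22
In lowest terms: 461/22


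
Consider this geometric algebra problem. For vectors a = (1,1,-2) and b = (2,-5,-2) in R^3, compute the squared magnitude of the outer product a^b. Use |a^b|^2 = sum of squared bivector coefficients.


a wedge b = (a1*b2 - a2*b1)*e12 + (a1*b3 - a3*b1)*e13 + (a2*b3 - a3*b2)*e23
e12 coeff: 1*(-5) - 1*2 = -5 - 2 = -7
e13 coeff: 1*(-2) - (-2)*2 = -2 - (-4) = 2
e23 coeff: 1*(-2) - (-2)*(-5) = -2 - 10 = -12
|a wedge b|^2 = (-7)^2 + 2^2 + (-12)^2
= 49 + 4 + 144
= 197
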